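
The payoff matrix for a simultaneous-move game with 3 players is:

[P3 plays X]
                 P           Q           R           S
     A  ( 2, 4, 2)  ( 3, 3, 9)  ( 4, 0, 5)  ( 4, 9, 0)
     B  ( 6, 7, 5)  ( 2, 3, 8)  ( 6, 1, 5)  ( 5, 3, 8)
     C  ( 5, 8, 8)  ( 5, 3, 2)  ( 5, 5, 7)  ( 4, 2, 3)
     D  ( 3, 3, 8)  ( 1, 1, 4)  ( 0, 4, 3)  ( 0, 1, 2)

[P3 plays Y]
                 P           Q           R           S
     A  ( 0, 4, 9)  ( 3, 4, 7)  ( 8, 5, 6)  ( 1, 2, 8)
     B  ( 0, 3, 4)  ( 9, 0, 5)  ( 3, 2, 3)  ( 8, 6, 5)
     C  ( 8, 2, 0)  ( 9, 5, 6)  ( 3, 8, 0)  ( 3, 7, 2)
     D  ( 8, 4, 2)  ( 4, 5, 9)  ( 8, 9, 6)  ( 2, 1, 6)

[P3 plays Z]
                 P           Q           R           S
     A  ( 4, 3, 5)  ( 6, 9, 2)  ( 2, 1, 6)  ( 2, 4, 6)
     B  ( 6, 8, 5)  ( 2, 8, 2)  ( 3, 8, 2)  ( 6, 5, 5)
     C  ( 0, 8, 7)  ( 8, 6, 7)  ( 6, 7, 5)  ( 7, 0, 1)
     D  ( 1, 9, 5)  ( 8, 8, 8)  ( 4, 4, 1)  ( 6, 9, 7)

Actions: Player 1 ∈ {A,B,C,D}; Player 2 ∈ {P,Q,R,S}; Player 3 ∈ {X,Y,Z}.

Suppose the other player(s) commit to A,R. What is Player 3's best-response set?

u_3(X vs A,R) = 5
u_3(Y vs A,R) = 6
u_3(Z vs A,R) = 6
max payoff 6 at {Y,Z}

BR_3 = {Y,Z}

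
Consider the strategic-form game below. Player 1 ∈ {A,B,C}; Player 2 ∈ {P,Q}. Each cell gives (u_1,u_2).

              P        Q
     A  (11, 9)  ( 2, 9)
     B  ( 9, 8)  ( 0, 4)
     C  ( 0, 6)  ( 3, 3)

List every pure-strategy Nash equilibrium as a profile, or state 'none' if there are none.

(A,P): NE
(A,Q): not NE [P1→C gives 3>2]
(B,P): not NE [P1→A gives 11>9]
(B,Q): not NE [P1→C gives 3>0; P2→P gives 8>4]
(C,P): not NE [P1→A gives 11>0]
(C,Q): not NE [P2→P gives 6>3]

Nash profiles: (A,P)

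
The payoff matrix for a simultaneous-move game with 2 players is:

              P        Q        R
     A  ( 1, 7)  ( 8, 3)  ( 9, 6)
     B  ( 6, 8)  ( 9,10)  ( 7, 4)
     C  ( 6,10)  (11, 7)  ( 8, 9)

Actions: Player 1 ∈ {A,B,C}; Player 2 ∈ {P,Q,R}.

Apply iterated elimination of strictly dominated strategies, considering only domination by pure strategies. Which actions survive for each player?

P2 drop R (P beats it: A:7>6 B:8>4 C:10>9)
P1 drop A (B beats it: P:6>1 Q:9>8)
P1→{B,C} P2→{P,Q}

IESDS → P1:{B,C} P2:{P,Q}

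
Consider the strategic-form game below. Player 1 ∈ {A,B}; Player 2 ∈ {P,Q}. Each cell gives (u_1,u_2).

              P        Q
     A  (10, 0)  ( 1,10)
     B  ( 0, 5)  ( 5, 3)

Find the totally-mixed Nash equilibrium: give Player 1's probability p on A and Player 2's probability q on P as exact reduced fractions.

P1 indiff ⇒ q·10+(1-q)·1 = q·0+(1-q)·5 ⇒ q(10) = (1-q)(4) ⇒ q = 2/7
P2 indiff ⇒ p·0+(1-p)·5 = p·10+(1-p)·3 ⇒ p(-10) = (1-p)(-2) ⇒ p = 1/6

(p,q) = (1/6, 2/7)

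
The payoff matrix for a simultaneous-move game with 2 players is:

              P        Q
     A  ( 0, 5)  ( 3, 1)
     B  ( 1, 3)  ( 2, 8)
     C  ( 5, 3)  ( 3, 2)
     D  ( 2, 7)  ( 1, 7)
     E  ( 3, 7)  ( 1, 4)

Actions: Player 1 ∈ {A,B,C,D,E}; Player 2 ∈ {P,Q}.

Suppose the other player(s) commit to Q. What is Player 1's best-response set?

u_1(A vs Q) = 3
u_1(B vs Q) = 2
u_1(C vs Q) = 3
u_1(D vs Q) = 1
u_1(E vs Q) = 1
max payoff 3 at {A,C}

P1 best: {A,C}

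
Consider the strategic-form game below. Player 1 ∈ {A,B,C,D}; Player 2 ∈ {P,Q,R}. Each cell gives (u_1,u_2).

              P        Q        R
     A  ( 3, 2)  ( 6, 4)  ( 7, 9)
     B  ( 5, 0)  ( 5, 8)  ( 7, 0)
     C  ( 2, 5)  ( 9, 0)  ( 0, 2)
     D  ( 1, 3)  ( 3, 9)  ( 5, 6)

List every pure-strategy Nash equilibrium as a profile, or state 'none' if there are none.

Nash profiles: (A,R)

(A,P): not NE [P1→B gives 5>3; P2→R gives 9>2]
(A,Q): not NE [P1→C gives 9>6; P2→R gives 9>4]
(A,R): NE
(B,P): not NE [P2→Q gives 8>0]
(B,Q): not NE [P1→C gives 9>5]
(B,R): not NE [P2→Q gives 8>0]
(C,P): not NE [P1→B gives 5>2]
(C,Q): not NE [P2→P gives 5>0]
(C,R): not NE [P1→B gives 7>0; P2→P gives 5>2]
(D,P): not NE [P1→B gives 5>1; P2→Q gives 9>3]
(D,Q): not NE [P1→C gives 9>3]
(D,R): not NE [P1→B gives 7>5; P2→Q gives 9>6]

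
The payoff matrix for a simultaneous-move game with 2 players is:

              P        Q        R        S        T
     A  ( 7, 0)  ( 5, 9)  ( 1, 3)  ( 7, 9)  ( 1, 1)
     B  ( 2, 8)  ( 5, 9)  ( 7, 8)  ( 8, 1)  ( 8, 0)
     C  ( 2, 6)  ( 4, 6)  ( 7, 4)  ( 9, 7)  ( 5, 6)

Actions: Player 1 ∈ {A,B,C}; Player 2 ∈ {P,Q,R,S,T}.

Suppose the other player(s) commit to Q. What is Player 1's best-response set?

P1 best: {A,B}

u_1(A vs Q) = 5
u_1(B vs Q) = 5
u_1(C vs Q) = 4
max payoff 5 at {A,B}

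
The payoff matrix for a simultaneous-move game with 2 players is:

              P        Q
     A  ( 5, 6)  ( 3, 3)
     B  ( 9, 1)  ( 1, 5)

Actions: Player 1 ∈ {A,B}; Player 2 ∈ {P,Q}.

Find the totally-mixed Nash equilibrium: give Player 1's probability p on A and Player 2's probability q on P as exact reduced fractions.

P1 indiff ⇒ q·5+(1-q)·3 = q·9+(1-q)·1 ⇒ q(-4) = (1-q)(-2) ⇒ q = 1/3
P2 indiff ⇒ p·6+(1-p)·1 = p·3+(1-p)·5 ⇒ p(3) = (1-p)(4) ⇒ p = 4/7

(p,q) = (4/7, 1/3)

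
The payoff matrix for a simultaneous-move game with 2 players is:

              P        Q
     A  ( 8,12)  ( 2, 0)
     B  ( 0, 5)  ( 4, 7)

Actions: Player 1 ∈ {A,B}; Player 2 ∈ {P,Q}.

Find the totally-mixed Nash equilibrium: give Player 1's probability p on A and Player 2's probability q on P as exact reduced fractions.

P1 mixes 1/7 on A; P2 mixes 1/5 on P

P1 indiff ⇒ q·8+(1-q)·2 = q·0+(1-q)·4 ⇒ q(8) = (1-q)(2) ⇒ q = 1/5
P2 indiff ⇒ p·12+(1-p)·5 = p·0+(1-p)·7 ⇒ p(12) = (1-p)(2) ⇒ p = 1/7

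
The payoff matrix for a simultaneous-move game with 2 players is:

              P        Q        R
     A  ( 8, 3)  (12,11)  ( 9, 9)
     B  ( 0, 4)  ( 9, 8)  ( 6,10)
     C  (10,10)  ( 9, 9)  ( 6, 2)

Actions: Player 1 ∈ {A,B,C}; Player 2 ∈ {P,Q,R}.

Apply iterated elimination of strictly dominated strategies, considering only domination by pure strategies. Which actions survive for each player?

Survivors P1:{A,C} P2:{P,Q}

P1 drop B (A beats it: P:8>0 Q:12>9 R:9>6)
P2 drop R (Q beats it: A:11>9 C:9>2)
P1→{A,C} P2→{P,Q}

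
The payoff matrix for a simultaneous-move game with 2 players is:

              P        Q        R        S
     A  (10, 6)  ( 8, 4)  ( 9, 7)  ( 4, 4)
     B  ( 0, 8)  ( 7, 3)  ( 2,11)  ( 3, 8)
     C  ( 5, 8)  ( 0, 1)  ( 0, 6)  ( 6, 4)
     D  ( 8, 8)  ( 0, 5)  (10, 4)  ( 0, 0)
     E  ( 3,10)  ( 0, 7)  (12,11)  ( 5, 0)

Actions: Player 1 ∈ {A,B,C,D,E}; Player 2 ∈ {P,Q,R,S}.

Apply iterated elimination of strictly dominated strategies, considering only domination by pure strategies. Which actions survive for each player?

P1 drop B (A beats it: P:10>0 Q:8>7 R:9>2 S:4>3)
P2 drop Q (P beats it: A:6>4 C:8>1 D:8>5 E:10>7)
P2 drop S (P beats it: A:6>4 C:8>4 D:8>0 E:10>0)
P1 drop C (A beats it: P:10>5 R:9>0)
P1→{A,D,E} P2→{P,R}

Survivors P1:{A,D,E} P2:{P,R}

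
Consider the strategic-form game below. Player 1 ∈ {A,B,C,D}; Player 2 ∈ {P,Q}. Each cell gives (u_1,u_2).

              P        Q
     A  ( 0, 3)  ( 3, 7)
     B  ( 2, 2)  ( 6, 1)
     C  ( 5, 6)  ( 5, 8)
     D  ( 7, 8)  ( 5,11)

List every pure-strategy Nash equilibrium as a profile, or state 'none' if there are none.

Equilibria: none

(A,P): not NE [P1→D gives 7>0; P2→Q gives 7>3]
(A,Q): not NE [P1→B gives 6>3]
(B,P): not NE [P1→D gives 7>2]
(B,Q): not NE [P2→P gives 2>1]
(C,P): not NE [P1→D gives 7>5; P2→Q gives 8>6]
(C,Q): not NE [P1→B gives 6>5]
(D,P): not NE [P2→Q gives 11>8]
(D,Q): not NE [P1→B gives 6>5]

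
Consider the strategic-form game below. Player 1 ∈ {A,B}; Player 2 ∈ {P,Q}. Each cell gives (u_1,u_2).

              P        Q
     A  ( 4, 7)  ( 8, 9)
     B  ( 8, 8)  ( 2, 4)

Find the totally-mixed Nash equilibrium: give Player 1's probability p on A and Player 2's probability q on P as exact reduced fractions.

p=2/3, q=3/5

P1 indiff ⇒ q·4+(1-q)·8 = q·8+(1-q)·2 ⇒ q(-4) = (1-q)(-6) ⇒ q = 3/5
P2 indiff ⇒ p·7+(1-p)·8 = p·9+(1-p)·4 ⇒ p(-2) = (1-p)(-4) ⇒ p = 2/3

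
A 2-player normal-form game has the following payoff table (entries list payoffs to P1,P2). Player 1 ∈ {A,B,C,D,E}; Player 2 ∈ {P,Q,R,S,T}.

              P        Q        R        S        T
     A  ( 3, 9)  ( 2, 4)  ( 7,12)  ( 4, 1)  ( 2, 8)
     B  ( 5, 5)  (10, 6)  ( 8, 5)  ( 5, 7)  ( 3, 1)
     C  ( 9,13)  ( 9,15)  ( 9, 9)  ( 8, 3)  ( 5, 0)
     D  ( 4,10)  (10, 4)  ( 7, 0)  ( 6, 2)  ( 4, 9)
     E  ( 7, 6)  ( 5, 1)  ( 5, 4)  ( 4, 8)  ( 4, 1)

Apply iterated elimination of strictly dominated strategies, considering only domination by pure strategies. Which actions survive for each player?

P1 drop A (B beats it: P:5>3 Q:10>2 R:8>7 S:5>4 T:3>2)
P1 drop E (C beats it: P:9>7 Q:9>5 R:9>5 S:8>4 T:5>4)
P2 drop R (Q beats it: B:6>5 C:15>9 D:4>0)
P2 drop T (P beats it: B:5>1 C:13>0 D:10>9)
P1→{B,C,D} P2→{P,Q,S}

IESDS → P1:{B,C,D} P2:{P,Q,S}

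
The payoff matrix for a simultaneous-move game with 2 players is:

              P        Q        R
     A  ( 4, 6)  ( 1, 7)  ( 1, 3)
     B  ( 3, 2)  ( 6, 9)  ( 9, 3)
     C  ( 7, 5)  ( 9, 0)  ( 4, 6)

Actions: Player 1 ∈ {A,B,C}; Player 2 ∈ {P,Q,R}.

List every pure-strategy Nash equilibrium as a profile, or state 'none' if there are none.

PSNE: ∅

(A,P): not NE [P1→C gives 7>4; P2→Q gives 7>6]
(A,Q): not NE [P1→C gives 9>1]
(A,R): not NE [P1→B gives 9>1; P2→Q gives 7>3]
(B,P): not NE [P1→C gives 7>3; P2→Q gives 9>2]
(B,Q): not NE [P1→C gives 9>6]
(B,R): not NE [P2→Q gives 9>3]
(C,P): not NE [P2→R gives 6>5]
(C,Q): not NE [P2→R gives 6>0]
(C,R): not NE [P1→B gives 9>4]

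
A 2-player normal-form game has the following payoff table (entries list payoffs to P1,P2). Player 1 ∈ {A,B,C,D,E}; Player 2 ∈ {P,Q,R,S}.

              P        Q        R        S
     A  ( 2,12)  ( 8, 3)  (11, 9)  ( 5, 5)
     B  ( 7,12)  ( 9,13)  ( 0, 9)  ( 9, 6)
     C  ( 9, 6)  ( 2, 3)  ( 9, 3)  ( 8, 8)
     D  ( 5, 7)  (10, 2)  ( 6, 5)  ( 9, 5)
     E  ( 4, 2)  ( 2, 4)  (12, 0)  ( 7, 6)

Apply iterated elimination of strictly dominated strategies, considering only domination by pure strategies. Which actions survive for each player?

Survivors P1:{B,C,D} P2:{P,Q,S}

P2 drop R (P beats it: A:12>9 B:12>9 C:6>3 D:7>5 E:2>0)
P1 drop A (B beats it: P:7>2 Q:9>8 S:9>5)
P1 drop E (B beats it: P:7>4 Q:9>2 S:9>7)
P1→{B,C,D} P2→{P,Q,S}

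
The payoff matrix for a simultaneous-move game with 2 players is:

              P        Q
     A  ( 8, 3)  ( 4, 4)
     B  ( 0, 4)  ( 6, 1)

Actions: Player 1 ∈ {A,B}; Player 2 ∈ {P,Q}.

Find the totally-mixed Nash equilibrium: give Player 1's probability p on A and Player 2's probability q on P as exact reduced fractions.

p=3/4, q=1/5

P1 indiff ⇒ q·8+(1-q)·4 = q·0+(1-q)·6 ⇒ q(8) = (1-q)(2) ⇒ q = 1/5
P2 indiff ⇒ p·3+(1-p)·4 = p·4+(1-p)·1 ⇒ p(-1) = (1-p)(-3) ⇒ p = 3/4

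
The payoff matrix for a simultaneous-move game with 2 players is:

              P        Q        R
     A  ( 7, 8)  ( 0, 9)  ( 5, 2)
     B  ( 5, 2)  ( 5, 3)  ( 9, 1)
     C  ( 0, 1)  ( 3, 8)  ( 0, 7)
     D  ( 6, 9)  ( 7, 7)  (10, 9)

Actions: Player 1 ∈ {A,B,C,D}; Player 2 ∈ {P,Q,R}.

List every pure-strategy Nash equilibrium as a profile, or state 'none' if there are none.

(A,P): not NE [P2→Q gives 9>8]
(A,Q): not NE [P1→D gives 7>0]
(A,R): not NE [P1→D gives 10>5; P2→Q gives 9>2]
(B,P): not NE [P1→A gives 7>5; P2→Q gives 3>2]
(B,Q): not NE [P1→D gives 7>5]
(B,R): not NE [P1→D gives 10>9; P2→Q gives 3>1]
(C,P): not NE [P1→A gives 7>0; P2→Q gives 8>1]
(C,Q): not NE [P1→D gives 7>3]
(C,R): not NE [P1→D gives 10>0; P2→Q gives 8>7]
(D,P): not NE [P1→A gives 7>6]
(D,Q): not NE [P2→R gives 9>7]
(D,R): NE

Nash profiles: (D,R)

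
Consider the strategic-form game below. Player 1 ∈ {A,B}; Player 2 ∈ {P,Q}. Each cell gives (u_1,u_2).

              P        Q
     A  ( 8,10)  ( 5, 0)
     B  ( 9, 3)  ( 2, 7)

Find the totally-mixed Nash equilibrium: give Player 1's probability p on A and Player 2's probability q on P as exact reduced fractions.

(p,q) = (2/7, 3/4)

P1 indiff ⇒ q·8+(1-q)·5 = q·9+(1-q)·2 ⇒ q(-1) = (1-q)(-3) ⇒ q = 3/4
P2 indiff ⇒ p·10+(1-p)·3 = p·0+(1-p)·7 ⇒ p(10) = (1-p)(4) ⇒ p = 2/7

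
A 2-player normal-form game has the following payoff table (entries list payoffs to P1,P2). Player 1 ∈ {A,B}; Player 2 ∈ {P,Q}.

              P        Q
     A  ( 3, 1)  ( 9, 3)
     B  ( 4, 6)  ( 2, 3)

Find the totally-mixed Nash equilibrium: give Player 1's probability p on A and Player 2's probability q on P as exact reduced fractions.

P1 indiff ⇒ q·3+(1-q)·9 = q·4+(1-q)·2 ⇒ q(-1) = (1-q)(-7) ⇒ q = 7/8
P2 indiff ⇒ p·1+(1-p)·6 = p·3+(1-p)·3 ⇒ p(-2) = (1-p)(-3) ⇒ p = 3/5

p=3/5, q=7/8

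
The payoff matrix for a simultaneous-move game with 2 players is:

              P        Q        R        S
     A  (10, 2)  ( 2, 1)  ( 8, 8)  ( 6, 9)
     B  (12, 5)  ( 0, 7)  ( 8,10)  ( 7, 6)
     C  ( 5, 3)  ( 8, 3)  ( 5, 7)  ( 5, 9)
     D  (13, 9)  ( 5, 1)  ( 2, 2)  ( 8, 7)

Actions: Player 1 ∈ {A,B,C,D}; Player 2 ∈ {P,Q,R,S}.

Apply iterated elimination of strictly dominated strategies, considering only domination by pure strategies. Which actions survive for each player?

Survivors P1:{A,B,D} P2:{P,R,S}

P2 drop Q (R beats it: A:8>1 B:10>7 C:7>3 D:2>1)
P1 drop C (A beats it: P:10>5 R:8>5 S:6>5)
P1→{A,B,D} P2→{P,R,S}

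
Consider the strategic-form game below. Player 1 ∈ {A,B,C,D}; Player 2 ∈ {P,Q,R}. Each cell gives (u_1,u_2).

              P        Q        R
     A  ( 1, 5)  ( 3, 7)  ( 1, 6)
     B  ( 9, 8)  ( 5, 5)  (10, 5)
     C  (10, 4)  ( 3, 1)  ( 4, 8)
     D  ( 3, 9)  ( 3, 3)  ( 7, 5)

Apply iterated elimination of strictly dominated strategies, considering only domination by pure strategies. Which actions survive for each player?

P1 drop A (B beats it: P:9>1 Q:5>3 R:10>1)
P1 drop D (B beats it: P:9>3 Q:5>3 R:10>7)
P2 drop Q (P beats it: B:8>5 C:4>1)
P1→{B,C} P2→{P,R}

IESDS → P1:{B,C} P2:{P,R}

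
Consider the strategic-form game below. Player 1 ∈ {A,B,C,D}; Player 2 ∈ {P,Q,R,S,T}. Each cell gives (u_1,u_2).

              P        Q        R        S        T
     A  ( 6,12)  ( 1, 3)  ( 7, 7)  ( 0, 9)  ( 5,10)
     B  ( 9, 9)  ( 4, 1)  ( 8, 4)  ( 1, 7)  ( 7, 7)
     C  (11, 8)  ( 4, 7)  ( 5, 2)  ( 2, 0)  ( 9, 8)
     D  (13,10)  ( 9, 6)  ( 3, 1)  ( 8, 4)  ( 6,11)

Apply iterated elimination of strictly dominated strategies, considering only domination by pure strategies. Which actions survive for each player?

P1 drop A (B beats it: P:9>6 Q:4>1 R:8>7 S:1>0 T:7>5)
P2 drop Q (P beats it: B:9>1 C:8>7 D:10>6)
P2 drop R (P beats it: B:9>4 C:8>2 D:10>1)
P1 drop B (C beats it: P:11>9 S:2>1 T:9>7)
P2 drop S (P beats it: C:8>0 D:10>4)
P1→{C,D} P2→{P,T}

IESDS → P1:{C,D} P2:{P,T}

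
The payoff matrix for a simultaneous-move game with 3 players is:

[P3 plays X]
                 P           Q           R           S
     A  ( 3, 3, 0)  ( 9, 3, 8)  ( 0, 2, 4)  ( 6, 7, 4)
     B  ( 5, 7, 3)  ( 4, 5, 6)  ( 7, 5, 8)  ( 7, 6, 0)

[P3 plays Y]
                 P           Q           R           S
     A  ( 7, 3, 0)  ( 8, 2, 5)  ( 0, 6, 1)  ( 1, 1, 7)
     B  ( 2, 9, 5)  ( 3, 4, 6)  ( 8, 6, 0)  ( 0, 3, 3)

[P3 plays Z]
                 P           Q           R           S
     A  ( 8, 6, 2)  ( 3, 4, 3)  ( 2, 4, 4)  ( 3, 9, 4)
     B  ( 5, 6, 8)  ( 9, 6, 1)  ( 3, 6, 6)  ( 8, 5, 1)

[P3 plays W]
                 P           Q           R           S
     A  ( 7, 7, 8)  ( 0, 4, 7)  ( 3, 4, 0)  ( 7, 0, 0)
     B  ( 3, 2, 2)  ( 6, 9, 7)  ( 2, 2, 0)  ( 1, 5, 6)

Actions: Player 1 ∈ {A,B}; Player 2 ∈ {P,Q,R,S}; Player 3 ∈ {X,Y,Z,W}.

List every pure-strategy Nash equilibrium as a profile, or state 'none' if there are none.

PSNE = {(A,P,W), (B,Q,W)}

(A,P,X): not NE [P1→B gives 5>3; P2→S gives 7>3; P3→W gives 8>0]
(A,P,Y): not NE [P2→R gives 6>3; P3→W gives 8>0]
(A,P,Z): not NE [P2→S gives 9>6; P3→W gives 8>2]
(A,P,W): NE
(A,Q,X): not NE [P2→S gives 7>3]
(A,Q,Y): not NE [P2→R gives 6>2; P3→X gives 8>5]
(A,Q,Z): not NE [P1→B gives 9>3; P2→S gives 9>4; P3→X gives 8>3]
(A,Q,W): not NE [P1→B gives 6>0; P2→P gives 7>4; P3→X gives 8>7]
(A,R,X): not NE [P1→B gives 7>0; P2→S gives 7>2]
(A,R,Y): not NE [P1→B gives 8>0; P3→Z gives 4>1]
(A,R,Z): not NE [P1→B gives 3>2; P2→S gives 9>4]
(A,R,W): not NE [P2→P gives 7>4; P3→Z gives 4>0]
(A,S,X): not NE [P1→B gives 7>6; P3→Y gives 7>4]
(A,S,Y): not NE [P2→R gives 6>1]
(A,S,Z): not NE [P1→B gives 8>3; P3→Y gives 7>4]
(A,S,W): not NE [P2→P gives 7>0; P3→Y gives 7>0]
(B,P,X): not NE [P3→Z gives 8>3]
(B,P,Y): not NE [P1→A gives 7>2; P3→Z gives 8>5]
(B,P,Z): not NE [P1→A gives 8>5]
(B,P,W): not NE [P1→A gives 7>3; P2→Q gives 9>2; P3→Z gives 8>2]
(B,Q,X): not NE [P1→A gives 9>4; P2→P gives 7>5; P3→W gives 7>6]
(B,Q,Y): not NE [P1→A gives 8>3; P2→P gives 9>4; P3→W gives 7>6]
(B,Q,Z): not NE [P3→W gives 7>1]
(B,Q,W): NE
(B,R,X): not NE [P2→P gives 7>5]
(B,R,Y): not NE [P2→P gives 9>6; P3→X gives 8>0]
(B,R,Z): not NE [P3→X gives 8>6]
(B,R,W): not NE [P1→A gives 3>2; P2→Q gives 9>2; P3→X gives 8>0]
(B,S,X): not NE [P2→P gives 7>6; P3→W gives 6>0]
(B,S,Y): not NE [P1→A gives 1>0; P2→P gives 9>3; P3→W gives 6>3]
(B,S,Z): not NE [P2→R gives 6>5; P3→W gives 6>1]
(B,S,W): not NE [P1→A gives 7>1; P2→Q gives 9>5]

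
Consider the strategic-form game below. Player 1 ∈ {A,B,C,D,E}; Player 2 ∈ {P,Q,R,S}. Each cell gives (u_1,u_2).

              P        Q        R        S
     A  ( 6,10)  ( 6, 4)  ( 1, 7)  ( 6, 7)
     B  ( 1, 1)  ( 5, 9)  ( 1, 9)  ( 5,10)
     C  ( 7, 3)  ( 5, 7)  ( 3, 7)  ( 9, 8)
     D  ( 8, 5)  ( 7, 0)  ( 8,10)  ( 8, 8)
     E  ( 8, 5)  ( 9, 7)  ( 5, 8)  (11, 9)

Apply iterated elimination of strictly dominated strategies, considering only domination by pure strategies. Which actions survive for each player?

Survivors P1:{D,E} P2:{R,S}

P1 drop A (D beats it: P:8>6 Q:7>6 R:8>1 S:8>6)
P1 drop B (D beats it: P:8>1 Q:7>5 R:8>1 S:8>5)
P1 drop C (E beats it: P:8>7 Q:9>5 R:5>3 S:11>9)
P2 drop P (R beats it: D:10>5 E:8>5)
P2 drop Q (R beats it: D:10>0 E:8>7)
P1→{D,E} P2→{R,S}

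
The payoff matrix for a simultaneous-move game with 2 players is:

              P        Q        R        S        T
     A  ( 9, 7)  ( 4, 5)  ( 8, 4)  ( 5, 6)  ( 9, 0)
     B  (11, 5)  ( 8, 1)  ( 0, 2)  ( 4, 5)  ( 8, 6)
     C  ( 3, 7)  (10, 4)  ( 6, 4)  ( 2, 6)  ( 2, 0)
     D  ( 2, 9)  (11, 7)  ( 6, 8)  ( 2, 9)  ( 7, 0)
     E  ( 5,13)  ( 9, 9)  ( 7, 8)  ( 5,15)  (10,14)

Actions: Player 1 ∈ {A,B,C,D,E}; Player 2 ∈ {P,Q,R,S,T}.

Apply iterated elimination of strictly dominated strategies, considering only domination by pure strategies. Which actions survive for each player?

IESDS → P1:{A,B,E} P2:{P,S,T}

P2 drop Q (P beats it: A:7>5 B:5>1 C:7>4 D:9>7 E:13>9)
P1 drop C (A beats it: P:9>3 R:8>6 S:5>2 T:9>2)
P1 drop D (A beats it: P:9>2 R:8>6 S:5>2 T:9>7)
P2 drop R (P beats it: A:7>4 B:5>2 E:13>8)
P1→{A,B,E} P2→{P,S,T}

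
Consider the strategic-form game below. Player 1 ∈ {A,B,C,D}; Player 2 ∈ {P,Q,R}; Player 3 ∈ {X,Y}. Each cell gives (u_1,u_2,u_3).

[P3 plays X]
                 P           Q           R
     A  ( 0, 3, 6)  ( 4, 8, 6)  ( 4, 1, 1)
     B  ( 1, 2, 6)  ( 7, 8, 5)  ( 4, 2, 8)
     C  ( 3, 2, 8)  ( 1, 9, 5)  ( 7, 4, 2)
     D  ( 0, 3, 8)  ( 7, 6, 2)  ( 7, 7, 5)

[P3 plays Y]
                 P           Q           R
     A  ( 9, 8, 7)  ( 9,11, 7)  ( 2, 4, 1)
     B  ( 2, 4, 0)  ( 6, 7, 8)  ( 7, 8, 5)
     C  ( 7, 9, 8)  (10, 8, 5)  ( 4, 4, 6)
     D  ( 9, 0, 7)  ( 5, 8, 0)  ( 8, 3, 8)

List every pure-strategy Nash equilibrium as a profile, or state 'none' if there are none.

Equilibria: none

(A,P,X): not NE [P1→C gives 3>0; P2→Q gives 8>3; P3→Y gives 7>6]
(A,P,Y): not NE [P2→Q gives 11>8]
(A,Q,X): not NE [P1→D gives 7>4; P3→Y gives 7>6]
(A,Q,Y): not NE [P1→C gives 10>9]
(A,R,X): not NE [P1→D gives 7>4; P2→Q gives 8>1]
(A,R,Y): not NE [P1→D gives 8>2; P2→Q gives 11>4]
(B,P,X): not NE [P1→C gives 3>1; P2→Q gives 8>2]
(B,P,Y): not NE [P1→D gives 9>2; P2→R gives 8>4; P3→X gives 6>0]
(B,Q,X): not NE [P3→Y gives 8>5]
(B,Q,Y): not NE [P1→C gives 10>6; P2→R gives 8>7]
(B,R,X): not NE [P1→D gives 7>4; P2→Q gives 8>2]
(B,R,Y): not NE [P1→D gives 8>7; P3→X gives 8>5]
(C,P,X): not NE [P2→Q gives 9>2]
(C,P,Y): not NE [P1→D gives 9>7]
(C,Q,X): not NE [P1→D gives 7>1]
(C,Q,Y): not NE [P2→P gives 9>8]
(C,R,X): not NE [P2→Q gives 9>4; P3→Y gives 6>2]
(C,R,Y): not NE [P1→D gives 8>4; P2→P gives 9>4]
(D,P,X): not NE [P1→C gives 3>0; P2→R gives 7>3]
(D,P,Y): not NE [P2→Q gives 8>0; P3→X gives 8>7]
(D,Q,X): not NE [P2→R gives 7>6]
(D,Q,Y): not NE [P1→C gives 10>5; P3→X gives 2>0]
(D,R,X): not NE [P3→Y gives 8>5]
(D,R,Y): not NE [P2→Q gives 8>3]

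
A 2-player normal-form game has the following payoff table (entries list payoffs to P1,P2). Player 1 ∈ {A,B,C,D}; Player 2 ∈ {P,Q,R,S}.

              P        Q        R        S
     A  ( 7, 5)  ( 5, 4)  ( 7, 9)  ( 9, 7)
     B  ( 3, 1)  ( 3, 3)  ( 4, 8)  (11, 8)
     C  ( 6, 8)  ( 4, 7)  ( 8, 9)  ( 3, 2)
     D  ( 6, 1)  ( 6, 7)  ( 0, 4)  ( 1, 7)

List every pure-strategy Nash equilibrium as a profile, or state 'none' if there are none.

PSNE = {(B,S), (C,R), (D,Q)}

(A,P): not NE [P2→R gives 9>5]
(A,Q): not NE [P1→D gives 6>5; P2→R gives 9>4]
(A,R): not NE [P1→C gives 8>7]
(A,S): not NE [P1→B gives 11>9; P2→R gives 9>7]
(B,P): not NE [P1→A gives 7>3; P2→S gives 8>1]
(B,Q): not NE [P1→D gives 6>3; P2→S gives 8>3]
(B,R): not NE [P1→C gives 8>4]
(B,S): NE
(C,P): not NE [P1→A gives 7>6; P2→R gives 9>8]
(C,Q): not NE [P1→D gives 6>4; P2→R gives 9>7]
(C,R): NE
(C,S): not NE [P1→B gives 11>3; P2→R gives 9>2]
(D,P): not NE [P1→A gives 7>6; P2→S gives 7>1]
(D,Q): NE
(D,R): not NE [P1→C gives 8>0; P2→S gives 7>4]
(D,S): not NE [P1→B gives 11>1]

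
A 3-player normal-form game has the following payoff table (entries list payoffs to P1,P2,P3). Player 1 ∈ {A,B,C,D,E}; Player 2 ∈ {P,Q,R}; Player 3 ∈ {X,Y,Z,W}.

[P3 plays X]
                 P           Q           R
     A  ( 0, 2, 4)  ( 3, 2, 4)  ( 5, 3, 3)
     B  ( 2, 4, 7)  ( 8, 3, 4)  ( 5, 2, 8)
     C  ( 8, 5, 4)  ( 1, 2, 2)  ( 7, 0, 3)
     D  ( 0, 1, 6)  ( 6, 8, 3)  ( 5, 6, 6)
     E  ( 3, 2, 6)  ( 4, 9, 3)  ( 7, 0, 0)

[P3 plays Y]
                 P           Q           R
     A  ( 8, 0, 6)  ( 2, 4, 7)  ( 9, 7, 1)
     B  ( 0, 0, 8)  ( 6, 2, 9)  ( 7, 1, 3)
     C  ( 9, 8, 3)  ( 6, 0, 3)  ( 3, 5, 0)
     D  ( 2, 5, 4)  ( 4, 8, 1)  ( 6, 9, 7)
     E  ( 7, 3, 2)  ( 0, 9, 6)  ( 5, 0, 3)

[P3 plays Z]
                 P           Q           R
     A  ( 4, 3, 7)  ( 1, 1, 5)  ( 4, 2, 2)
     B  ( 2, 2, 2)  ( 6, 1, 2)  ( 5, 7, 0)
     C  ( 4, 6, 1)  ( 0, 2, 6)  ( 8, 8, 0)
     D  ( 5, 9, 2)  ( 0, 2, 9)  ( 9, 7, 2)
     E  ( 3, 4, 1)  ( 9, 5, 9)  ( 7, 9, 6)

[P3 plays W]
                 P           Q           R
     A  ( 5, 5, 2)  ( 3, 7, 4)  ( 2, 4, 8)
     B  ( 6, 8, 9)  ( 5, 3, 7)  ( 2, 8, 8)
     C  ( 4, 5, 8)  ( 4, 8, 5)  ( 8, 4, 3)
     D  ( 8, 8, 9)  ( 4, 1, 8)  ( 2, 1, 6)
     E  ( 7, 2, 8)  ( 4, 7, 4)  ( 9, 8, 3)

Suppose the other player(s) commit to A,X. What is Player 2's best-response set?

u_2(P vs A,X) = 2
u_2(Q vs A,X) = 2
u_2(R vs A,X) = 3
max payoff 3 at {R}

P2 best: {R}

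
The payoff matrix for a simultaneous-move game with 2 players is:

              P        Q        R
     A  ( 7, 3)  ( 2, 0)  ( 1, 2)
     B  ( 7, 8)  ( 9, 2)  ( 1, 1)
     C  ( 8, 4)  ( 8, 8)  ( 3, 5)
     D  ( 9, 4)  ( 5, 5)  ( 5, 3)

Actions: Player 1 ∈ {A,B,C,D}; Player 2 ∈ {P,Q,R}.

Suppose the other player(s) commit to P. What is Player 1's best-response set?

u_1(A vs P) = 7
u_1(B vs P) = 7
u_1(C vs P) = 8
u_1(D vs P) = 9
max payoff 9 at {D}

P1 best: {D}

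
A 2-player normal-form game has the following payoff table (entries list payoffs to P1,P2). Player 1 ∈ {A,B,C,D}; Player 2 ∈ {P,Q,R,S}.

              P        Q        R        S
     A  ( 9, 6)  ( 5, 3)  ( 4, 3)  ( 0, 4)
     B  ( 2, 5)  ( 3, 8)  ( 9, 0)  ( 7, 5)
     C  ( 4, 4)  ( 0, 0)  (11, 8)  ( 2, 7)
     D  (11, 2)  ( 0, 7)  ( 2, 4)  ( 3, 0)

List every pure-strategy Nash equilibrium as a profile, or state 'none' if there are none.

(A,P): not NE [P1→D gives 11>9]
(A,Q): not NE [P2→P gives 6>3]
(A,R): not NE [P1→C gives 11>4; P2→P gives 6>3]
(A,S): not NE [P1→B gives 7>0; P2→P gives 6>4]
(B,P): not NE [P1→D gives 11>2; P2→Q gives 8>5]
(B,Q): not NE [P1→A gives 5>3]
(B,R): not NE [P1→C gives 11>9; P2→Q gives 8>0]
(B,S): not NE [P2→Q gives 8>5]
(C,P): not NE [P1→D gives 11>4; P2→R gives 8>4]
(C,Q): not NE [P1→A gives 5>0; P2→R gives 8>0]
(C,R): NE
(C,S): not NE [P1→B gives 7>2; P2→R gives 8>7]
(D,P): not NE [P2→Q gives 7>2]
(D,Q): not NE [P1→A gives 5>0]
(D,R): not NE [P1→C gives 11>2; P2→Q gives 7>4]
(D,S): not NE [P1→B gives 7>3; P2→Q gives 7>0]

PSNE = {(C,R)}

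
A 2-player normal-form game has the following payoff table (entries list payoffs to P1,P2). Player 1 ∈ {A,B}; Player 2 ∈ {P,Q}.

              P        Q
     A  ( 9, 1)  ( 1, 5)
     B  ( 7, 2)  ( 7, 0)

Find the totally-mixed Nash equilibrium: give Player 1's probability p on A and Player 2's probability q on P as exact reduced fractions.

(p,q) = (1/3, 3/4)

P1 indiff ⇒ q·9+(1-q)·1 = q·7+(1-q)·7 ⇒ q(2) = (1-q)(6) ⇒ q = 3/4
P2 indiff ⇒ p·1+(1-p)·2 = p·5+(1-p)·0 ⇒ p(-4) = (1-p)(-2) ⇒ p = 1/3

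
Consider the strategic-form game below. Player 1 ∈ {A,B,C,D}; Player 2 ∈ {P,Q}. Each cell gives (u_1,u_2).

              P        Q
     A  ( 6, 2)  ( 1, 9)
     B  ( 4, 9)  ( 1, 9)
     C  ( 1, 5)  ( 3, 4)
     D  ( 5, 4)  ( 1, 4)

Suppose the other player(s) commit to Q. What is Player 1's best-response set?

u_1(A vs Q) = 1
u_1(B vs Q) = 1
u_1(C vs Q) = 3
u_1(D vs Q) = 1
max payoff 3 at {C}

BR_1 = {C}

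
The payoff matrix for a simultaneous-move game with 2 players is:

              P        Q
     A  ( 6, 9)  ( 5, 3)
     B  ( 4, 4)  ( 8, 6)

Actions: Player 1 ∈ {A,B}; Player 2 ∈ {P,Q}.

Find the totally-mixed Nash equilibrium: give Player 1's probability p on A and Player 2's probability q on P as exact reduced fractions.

P1 indiff ⇒ q·6+(1-q)·5 = q·4+(1-q)·8 ⇒ q(2) = (1-q)(3) ⇒ q = 3/5
P2 indiff ⇒ p·9+(1-p)·4 = p·3+(1-p)·6 ⇒ p(6) = (1-p)(2) ⇒ p = 1/4

p=1/4, q=3/5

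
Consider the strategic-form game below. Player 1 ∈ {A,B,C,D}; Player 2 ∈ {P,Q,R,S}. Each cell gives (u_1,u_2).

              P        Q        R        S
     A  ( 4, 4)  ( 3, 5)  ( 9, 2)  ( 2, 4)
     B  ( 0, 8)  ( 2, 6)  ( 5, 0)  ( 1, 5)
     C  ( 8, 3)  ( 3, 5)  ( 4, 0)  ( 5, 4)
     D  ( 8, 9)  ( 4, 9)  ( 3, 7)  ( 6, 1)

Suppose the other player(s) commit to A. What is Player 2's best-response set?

BR_2 = {Q}

u_2(P vs A) = 4
u_2(Q vs A) = 5
u_2(R vs A) = 2
u_2(S vs A) = 4
max payoff 5 at {Q}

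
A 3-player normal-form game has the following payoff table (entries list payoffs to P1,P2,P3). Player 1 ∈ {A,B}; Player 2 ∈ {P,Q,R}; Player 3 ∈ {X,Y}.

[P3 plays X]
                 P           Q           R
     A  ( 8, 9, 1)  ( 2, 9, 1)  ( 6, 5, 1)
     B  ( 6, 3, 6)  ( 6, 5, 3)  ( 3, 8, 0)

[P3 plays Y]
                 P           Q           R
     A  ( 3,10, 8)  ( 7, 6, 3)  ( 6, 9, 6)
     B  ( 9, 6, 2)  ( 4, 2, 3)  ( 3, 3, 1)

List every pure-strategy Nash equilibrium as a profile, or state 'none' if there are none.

(A,P,X): not NE [P3→Y gives 8>1]
(A,P,Y): not NE [P1→B gives 9>3]
(A,Q,X): not NE [P1→B gives 6>2; P3→Y gives 3>1]
(A,Q,Y): not NE [P2→P gives 10>6]
(A,R,X): not NE [P2→Q gives 9>5; P3→Y gives 6>1]
(A,R,Y): not NE [P2→P gives 10>9]
(B,P,X): not NE [P1→A gives 8>6; P2→R gives 8>3]
(B,P,Y): not NE [P3→X gives 6>2]
(B,Q,X): not NE [P2→R gives 8>5]
(B,Q,Y): not NE [P1→A gives 7>4; P2→P gives 6>2]
(B,R,X): not NE [P1→A gives 6>3; P3→Y gives 1>0]
(B,R,Y): not NE [P1→A gives 6>3; P2→P gives 6>3]

No pure NE.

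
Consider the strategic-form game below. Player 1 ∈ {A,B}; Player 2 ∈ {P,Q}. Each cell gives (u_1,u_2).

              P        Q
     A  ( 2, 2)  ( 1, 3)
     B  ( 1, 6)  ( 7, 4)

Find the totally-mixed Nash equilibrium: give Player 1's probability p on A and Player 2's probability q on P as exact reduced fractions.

P1 indiff ⇒ q·2+(1-q)·1 = q·1+(1-q)·7 ⇒ q(1) = (1-q)(6) ⇒ q = 6/7
P2 indiff ⇒ p·2+(1-p)·6 = p·3+(1-p)·4 ⇒ p(-1) = (1-p)(-2) ⇒ p = 2/3

(p,q) = (2/3, 6/7)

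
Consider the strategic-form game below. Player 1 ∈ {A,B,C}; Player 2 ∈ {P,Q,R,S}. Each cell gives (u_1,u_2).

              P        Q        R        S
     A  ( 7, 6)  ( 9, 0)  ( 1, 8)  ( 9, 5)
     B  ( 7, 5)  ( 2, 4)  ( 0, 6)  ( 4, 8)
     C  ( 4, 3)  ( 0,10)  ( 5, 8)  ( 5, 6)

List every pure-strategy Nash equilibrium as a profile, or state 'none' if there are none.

PSNE: ∅

(A,P): not NE [P2→R gives 8>6]
(A,Q): not NE [P2→R gives 8>0]
(A,R): not NE [P1→C gives 5>1]
(A,S): not NE [P2→R gives 8>5]
(B,P): not NE [P2→S gives 8>5]
(B,Q): not NE [P1→A gives 9>2; P2→S gives 8>4]
(B,R): not NE [P1→C gives 5>0; P2→S gives 8>6]
(B,S): not NE [P1→A gives 9>4]
(C,P): not NE [P1→B gives 7>4; P2→Q gives 10>3]
(C,Q): not NE [P1→A gives 9>0]
(C,R): not NE [P2→Q gives 10>8]
(C,S): not NE [P1→A gives 9>5; P2→Q gives 10>6]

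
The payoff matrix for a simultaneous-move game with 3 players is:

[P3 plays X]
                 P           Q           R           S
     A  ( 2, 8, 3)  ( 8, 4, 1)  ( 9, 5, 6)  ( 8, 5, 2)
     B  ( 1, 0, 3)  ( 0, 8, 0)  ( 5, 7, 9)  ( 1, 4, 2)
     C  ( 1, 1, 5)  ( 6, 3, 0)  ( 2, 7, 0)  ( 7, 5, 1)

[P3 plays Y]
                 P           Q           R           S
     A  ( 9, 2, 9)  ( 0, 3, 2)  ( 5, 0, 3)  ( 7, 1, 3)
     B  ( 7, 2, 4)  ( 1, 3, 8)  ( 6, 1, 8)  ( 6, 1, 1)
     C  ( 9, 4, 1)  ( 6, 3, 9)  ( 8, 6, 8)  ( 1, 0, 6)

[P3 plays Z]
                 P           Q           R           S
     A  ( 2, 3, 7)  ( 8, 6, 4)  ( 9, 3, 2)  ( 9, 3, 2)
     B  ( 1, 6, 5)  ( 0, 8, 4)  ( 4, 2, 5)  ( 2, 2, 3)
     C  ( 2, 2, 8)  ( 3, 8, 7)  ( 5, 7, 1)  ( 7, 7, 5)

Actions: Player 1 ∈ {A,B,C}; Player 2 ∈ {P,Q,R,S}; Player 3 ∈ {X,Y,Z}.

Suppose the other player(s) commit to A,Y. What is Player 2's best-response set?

P2 best: {Q}

u_2(P vs A,Y) = 2
u_2(Q vs A,Y) = 3
u_2(R vs A,Y) = 0
u_2(S vs A,Y) = 1
max payoff 3 at {Q}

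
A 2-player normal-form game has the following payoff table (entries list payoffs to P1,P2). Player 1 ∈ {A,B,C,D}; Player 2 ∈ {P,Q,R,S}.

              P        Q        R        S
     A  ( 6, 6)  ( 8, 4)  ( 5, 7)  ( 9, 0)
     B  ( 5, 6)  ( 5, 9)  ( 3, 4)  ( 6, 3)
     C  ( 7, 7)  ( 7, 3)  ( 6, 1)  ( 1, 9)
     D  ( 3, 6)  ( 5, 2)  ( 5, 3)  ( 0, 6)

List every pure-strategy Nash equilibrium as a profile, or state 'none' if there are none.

(A,P): not NE [P1→C gives 7>6; P2→R gives 7>6]
(A,Q): not NE [P2→R gives 7>4]
(A,R): not NE [P1→C gives 6>5]
(A,S): not NE [P2→R gives 7>0]
(B,P): not NE [P1→C gives 7>5; P2→Q gives 9>6]
(B,Q): not NE [P1→A gives 8>5]
(B,R): not NE [P1→C gives 6>3; P2→Q gives 9>4]
(B,S): not NE [P1→A gives 9>6; P2→Q gives 9>3]
(C,P): not NE [P2→S gives 9>7]
(C,Q): not NE [P1→A gives 8>7; P2→S gives 9>3]
(C,R): not NE [P2→S gives 9>1]
(C,S): not NE [P1→A gives 9>1]
(D,P): not NE [P1→C gives 7>3]
(D,Q): not NE [P1→A gives 8>5; P2→S gives 6>2]
(D,R): not NE [P1→C gives 6>5; P2→S gives 6>3]
(D,S): not NE [P1→A gives 9>0]

Equilibria: none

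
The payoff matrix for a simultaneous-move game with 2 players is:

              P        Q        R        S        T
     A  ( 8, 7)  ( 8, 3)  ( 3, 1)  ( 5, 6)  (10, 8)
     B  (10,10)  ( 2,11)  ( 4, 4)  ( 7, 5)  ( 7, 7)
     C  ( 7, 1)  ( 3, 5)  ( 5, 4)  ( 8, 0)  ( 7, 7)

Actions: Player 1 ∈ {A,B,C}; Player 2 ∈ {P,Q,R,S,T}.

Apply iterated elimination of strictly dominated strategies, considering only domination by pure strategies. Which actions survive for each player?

P2 drop R (Q beats it: A:3>1 B:11>4 C:5>4)
P2 drop S (P beats it: A:7>6 B:10>5 C:1>0)
P1 drop C (A beats it: P:8>7 Q:8>3 T:10>7)
P1→{A,B} P2→{P,Q,T}

Remaining: P1:{A,B} P2:{P,Q,T}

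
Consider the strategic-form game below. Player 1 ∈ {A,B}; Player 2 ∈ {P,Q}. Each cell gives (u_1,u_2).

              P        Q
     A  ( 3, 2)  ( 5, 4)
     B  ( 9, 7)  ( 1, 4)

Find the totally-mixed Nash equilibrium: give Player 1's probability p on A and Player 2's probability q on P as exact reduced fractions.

p=3/5, q=2/5

P1 indiff ⇒ q·3+(1-q)·5 = q·9+(1-q)·1 ⇒ q(-6) = (1-q)(-4) ⇒ q = 2/5
P2 indiff ⇒ p·2+(1-p)·7 = p·4+(1-p)·4 ⇒ p(-2) = (1-p)(-3) ⇒ p = 3/5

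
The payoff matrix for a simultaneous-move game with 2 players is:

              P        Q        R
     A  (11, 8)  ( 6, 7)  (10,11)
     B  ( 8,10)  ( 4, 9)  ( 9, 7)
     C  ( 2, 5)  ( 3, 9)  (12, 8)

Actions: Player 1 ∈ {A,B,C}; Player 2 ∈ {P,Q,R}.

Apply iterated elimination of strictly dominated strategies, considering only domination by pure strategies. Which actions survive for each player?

P1 drop B (A beats it: P:11>8 Q:6>4 R:10>9)
P2 drop P (R beats it: A:11>8 C:8>5)
P1→{A,C} P2→{Q,R}

Survivors P1:{A,C} P2:{Q,R}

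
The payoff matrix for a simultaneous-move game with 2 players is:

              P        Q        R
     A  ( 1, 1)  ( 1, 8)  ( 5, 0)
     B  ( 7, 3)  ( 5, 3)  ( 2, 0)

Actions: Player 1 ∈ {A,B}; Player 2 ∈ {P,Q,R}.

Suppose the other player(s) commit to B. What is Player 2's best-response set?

BR_2 = {P,Q}

u_2(P vs B) = 3
u_2(Q vs B) = 3
u_2(R vs B) = 0
max payoff 3 at {P,Q}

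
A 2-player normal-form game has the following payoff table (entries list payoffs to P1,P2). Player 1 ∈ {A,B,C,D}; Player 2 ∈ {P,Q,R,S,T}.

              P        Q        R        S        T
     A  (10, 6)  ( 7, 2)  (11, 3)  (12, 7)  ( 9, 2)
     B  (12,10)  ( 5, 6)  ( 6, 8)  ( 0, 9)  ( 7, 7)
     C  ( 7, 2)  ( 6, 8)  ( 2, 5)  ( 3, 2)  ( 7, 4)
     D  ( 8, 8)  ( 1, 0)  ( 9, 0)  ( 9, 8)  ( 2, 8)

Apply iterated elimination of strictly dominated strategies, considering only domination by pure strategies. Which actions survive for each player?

P1 drop C (A beats it: P:10>7 Q:7>6 R:11>2 S:12>3 T:9>7)
P1 drop D (A beats it: P:10>8 Q:7>1 R:11>9 S:12>9 T:9>2)
P2 drop Q (P beats it: A:6>2 B:10>6)
P2 drop R (P beats it: A:6>3 B:10>8)
P2 drop T (P beats it: A:6>2 B:10>7)
P1→{A,B} P2→{P,S}

Survivors P1:{A,B} P2:{P,S}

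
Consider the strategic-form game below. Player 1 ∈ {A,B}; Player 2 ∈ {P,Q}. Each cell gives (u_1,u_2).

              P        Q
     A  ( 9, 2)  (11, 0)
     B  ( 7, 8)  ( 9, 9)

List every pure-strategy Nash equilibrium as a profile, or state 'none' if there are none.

(A,P): NE
(A,Q): not NE [P2→P gives 2>0]
(B,P): not NE [P1→A gives 9>7; P2→Q gives 9>8]
(B,Q): not NE [P1→A gives 11>9]

NE set: (A,P)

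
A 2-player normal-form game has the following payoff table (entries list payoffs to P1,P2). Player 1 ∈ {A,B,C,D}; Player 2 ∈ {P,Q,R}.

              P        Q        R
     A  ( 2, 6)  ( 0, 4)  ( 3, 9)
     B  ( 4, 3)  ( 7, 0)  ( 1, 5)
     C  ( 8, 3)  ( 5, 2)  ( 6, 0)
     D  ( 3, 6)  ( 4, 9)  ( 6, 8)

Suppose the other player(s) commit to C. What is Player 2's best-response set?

P2 best: {P}

u_2(P vs C) = 3
u_2(Q vs C) = 2
u_2(R vs C) = 0
max payoff 3 at {P}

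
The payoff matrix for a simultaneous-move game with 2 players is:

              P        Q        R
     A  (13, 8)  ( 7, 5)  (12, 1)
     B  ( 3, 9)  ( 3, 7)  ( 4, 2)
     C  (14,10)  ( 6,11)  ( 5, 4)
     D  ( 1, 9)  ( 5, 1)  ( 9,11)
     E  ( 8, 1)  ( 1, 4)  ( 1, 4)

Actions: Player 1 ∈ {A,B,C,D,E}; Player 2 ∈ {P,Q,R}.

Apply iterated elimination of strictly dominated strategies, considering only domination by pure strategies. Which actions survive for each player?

P1 drop B (A beats it: P:13>3 Q:7>3 R:12>4)
P1 drop D (A beats it: P:13>1 Q:7>5 R:12>9)
P1 drop E (A beats it: P:13>8 Q:7>1 R:12>1)
P2 drop R (P beats it: A:8>1 C:10>4)
P1→{A,C} P2→{P,Q}

Remaining: P1:{A,C} P2:{P,Q}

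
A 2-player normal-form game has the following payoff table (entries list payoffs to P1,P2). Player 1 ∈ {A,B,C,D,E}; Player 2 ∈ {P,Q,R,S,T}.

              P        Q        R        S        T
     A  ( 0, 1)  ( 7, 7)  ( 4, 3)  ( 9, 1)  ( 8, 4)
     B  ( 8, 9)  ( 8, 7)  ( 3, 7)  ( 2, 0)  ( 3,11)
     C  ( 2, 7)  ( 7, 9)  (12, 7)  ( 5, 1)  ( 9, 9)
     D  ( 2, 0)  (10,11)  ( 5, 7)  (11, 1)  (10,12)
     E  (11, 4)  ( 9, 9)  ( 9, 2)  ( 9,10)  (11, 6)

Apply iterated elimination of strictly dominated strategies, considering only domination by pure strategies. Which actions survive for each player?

IESDS → P1:{D,E} P2:{Q,S,T}

P1 drop A (D beats it: P:2>0 Q:10>7 R:5>4 S:11>9 T:10>8)
P1 drop B (E beats it: P:11>8 Q:9>8 R:9>3 S:9>2 T:11>3)
P2 drop P (Q beats it: C:9>7 D:11>0 E:9>4)
P2 drop R (Q beats it: C:9>7 D:11>7 E:9>2)
P1 drop C (D beats it: Q:10>7 S:11>5 T:10>9)
P1→{D,E} P2→{Q,S,T}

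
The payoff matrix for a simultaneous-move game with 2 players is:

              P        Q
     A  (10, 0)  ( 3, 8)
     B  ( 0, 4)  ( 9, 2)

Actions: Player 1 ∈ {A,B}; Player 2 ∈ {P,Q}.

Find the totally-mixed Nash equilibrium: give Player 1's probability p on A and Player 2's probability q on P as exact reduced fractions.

(p,q) = (1/5, 3/8)

P1 indiff ⇒ q·10+(1-q)·3 = q·0+(1-q)·9 ⇒ q(10) = (1-q)(6) ⇒ q = 3/8
P2 indiff ⇒ p·0+(1-p)·4 = p·8+(1-p)·2 ⇒ p(-8) = (1-p)(-2) ⇒ p = 1/5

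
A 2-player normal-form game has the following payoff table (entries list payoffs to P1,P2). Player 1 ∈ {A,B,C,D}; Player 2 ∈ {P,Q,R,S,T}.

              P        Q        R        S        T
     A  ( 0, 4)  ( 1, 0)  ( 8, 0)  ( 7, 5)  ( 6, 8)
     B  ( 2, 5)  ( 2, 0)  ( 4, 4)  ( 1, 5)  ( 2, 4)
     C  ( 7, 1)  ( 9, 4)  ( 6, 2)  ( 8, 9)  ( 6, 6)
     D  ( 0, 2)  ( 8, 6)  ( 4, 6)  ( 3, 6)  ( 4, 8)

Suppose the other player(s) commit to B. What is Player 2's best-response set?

argmax u_2 = {P,S}

u_2(P vs B) = 5
u_2(Q vs B) = 0
u_2(R vs B) = 4
u_2(S vs B) = 5
u_2(T vs B) = 4
max payoff 5 at {P,S}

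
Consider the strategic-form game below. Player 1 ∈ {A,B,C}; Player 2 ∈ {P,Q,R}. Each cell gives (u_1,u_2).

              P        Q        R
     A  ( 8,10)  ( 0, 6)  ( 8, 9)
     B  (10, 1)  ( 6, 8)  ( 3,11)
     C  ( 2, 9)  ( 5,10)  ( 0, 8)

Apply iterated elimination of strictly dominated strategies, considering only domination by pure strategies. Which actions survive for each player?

IESDS → P1:{A,B} P2:{P,R}

P1 drop C (B beats it: P:10>2 Q:6>5 R:3>0)
P2 drop Q (R beats it: A:9>6 B:11>8)
P1→{A,B} P2→{P,R}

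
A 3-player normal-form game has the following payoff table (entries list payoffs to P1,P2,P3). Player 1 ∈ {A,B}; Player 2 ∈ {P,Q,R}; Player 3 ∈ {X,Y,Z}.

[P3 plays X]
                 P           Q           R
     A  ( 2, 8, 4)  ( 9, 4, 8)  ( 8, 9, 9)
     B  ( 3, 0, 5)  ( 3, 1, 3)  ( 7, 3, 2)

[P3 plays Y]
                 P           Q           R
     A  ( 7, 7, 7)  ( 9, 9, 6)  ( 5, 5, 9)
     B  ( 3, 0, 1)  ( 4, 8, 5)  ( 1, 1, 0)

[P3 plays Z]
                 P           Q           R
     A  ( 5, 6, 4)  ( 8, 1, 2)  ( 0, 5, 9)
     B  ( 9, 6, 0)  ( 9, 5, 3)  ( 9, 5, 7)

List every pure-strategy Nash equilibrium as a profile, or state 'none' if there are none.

(A,P,X): not NE [P1→B gives 3>2; P2→R gives 9>8; P3→Y gives 7>4]
(A,P,Y): not NE [P2→Q gives 9>7]
(A,P,Z): not NE [P1→B gives 9>5; P3→Y gives 7>4]
(A,Q,X): not NE [P2→R gives 9>4]
(A,Q,Y): not NE [P3→X gives 8>6]
(A,Q,Z): not NE [P1→B gives 9>8; P2→P gives 6>1; P3→X gives 8>2]
(A,R,X): NE
(A,R,Y): not NE [P2→Q gives 9>5]
(A,R,Z): not NE [P1→B gives 9>0; P2→P gives 6>5]
(B,P,X): not NE [P2→R gives 3>0]
(B,P,Y): not NE [P1→A gives 7>3; P2→Q gives 8>0; P3→X gives 5>1]
(B,P,Z): not NE [P3→X gives 5>0]
(B,Q,X): not NE [P1→A gives 9>3; P2→R gives 3>1; P3→Y gives 5>3]
(B,Q,Y): not NE [P1→A gives 9>4]
(B,Q,Z): not NE [P2→P gives 6>5; P3→Y gives 5>3]
(B,R,X): not NE [P1→A gives 8>7; P3→Z gives 7>2]
(B,R,Y): not NE [P1→A gives 5>1; P2→Q gives 8>1; P3→Z gives 7>0]
(B,R,Z): not NE [P2→P gives 6>5]

NE set: (A,R,X)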